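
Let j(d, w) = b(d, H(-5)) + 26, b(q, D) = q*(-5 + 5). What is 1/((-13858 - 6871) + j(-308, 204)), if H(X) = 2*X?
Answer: -1/20703 ≈ -4.8302e-5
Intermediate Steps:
b(q, D) = 0 (b(q, D) = q*0 = 0)
j(d, w) = 26 (j(d, w) = 0 + 26 = 26)
1/((-13858 - 6871) + j(-308, 204)) = 1/((-13858 - 6871) + 26) = 1/(-20729 + 26) = 1/(-20703) = -1/20703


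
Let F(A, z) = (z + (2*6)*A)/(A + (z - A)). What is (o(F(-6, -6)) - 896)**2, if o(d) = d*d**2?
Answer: 1692601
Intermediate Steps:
F(A, z) = (z + 12*A)/z
o(d) = d**3
(o(F(-6, -6)) - 896)**2 = (((-6 + 12*(-6))/(-6))**3 - 896)**2 = ((-(-6 - 72)/6)**3 - 896)**2 = ((-1/6*(-78))**3 - 896)**2 = (13**3 - 896)**2 = (2197 - 896)**2 = 1301**2 = 1692601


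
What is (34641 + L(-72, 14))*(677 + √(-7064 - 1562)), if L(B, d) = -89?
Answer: 23391704 + 34552*I*√8626 ≈ 2.3392e+7 + 3.2091e+6*I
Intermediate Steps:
(34641 + L(-72, 14))*(677 + √(-7064 - 1562)) = (34641 - 89)*(677 + √(-7064 - 1562)) = 34552*(677 + √(-8626)) = 34552*(677 + I*√8626) = 23391704 + 34552*I*√8626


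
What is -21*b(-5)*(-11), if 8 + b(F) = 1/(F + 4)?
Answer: -2079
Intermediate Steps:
b(F) = -8 + 1/(4 + F) (b(F) = -8 + 1/(F + 4) = -8 + 1/(4 + F))
-21*b(-5)*(-11) = -21*(-31 - 8*(-5))/(4 - 5)*(-11) = -21*(-31 + 40)/(-1)*(-11) = -(-21)*9*(-11) = -21*(-9)*(-11) = 189*(-11) = -2079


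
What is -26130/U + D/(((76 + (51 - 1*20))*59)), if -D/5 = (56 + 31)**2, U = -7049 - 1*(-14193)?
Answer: -217661685/22550036 ≈ -9.6524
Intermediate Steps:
U = 7144 (U = -7049 + 14193 = 7144)
D = -37845 (D = -5*(56 + 31)**2 = -5*87**2 = -5*7569 = -37845)
-26130/U + D/(((76 + (51 - 1*20))*59)) = -26130/7144 - 37845*1/(59*(76 + (51 - 1*20))) = -26130*1/7144 - 37845*1/(59*(76 + (51 - 20))) = -13065/3572 - 37845*1/(59*(76 + 31)) = -13065/3572 - 37845/(107*59) = -13065/3572 - 37845/6313 = -217661685/22550036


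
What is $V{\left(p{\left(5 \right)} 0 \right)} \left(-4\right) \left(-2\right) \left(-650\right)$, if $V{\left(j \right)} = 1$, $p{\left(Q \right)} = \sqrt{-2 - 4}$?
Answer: $-5200$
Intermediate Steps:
$p{\left(Q \right)} = i \sqrt{6}$ ($p{\left(Q \right)} = \sqrt{-6} = i \sqrt{6}$)
$V{\left(p{\left(5 \right)} 0 \right)} \left(-4\right) \left(-2\right) \left(-650\right) = 1 \left(-4\right) \left(-2\right) \left(-650\right) = \left(-4\right) \left(-2\right) \left(-650\right) = 8 \left(-650\right) = -5200$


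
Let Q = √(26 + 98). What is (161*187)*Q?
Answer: 60214*√31 ≈ 3.3526e+5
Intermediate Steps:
Q = 2*√31 (Q = √124 = 2*√31 ≈ 11.136)
(161*187)*Q = (161*187)*(2*√31) = 30107*(2*√31) = 60214*√31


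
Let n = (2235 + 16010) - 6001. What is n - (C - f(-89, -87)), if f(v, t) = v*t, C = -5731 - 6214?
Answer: 31932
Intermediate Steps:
C = -11945
f(v, t) = t*v
n = 12244 (n = 18245 - 6001 = 12244)
n - (C - f(-89, -87)) = 12244 - (-11945 - (-87)*(-89)) = 12244 - (-11945 - 1*7743) = 12244 - (-11945 - 7743) = 12244 - 1*(-19688) = 12244 + 19688 = 31932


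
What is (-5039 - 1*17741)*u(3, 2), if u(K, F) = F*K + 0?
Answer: -136680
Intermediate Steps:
u(K, F) = F*K
(-5039 - 1*17741)*u(3, 2) = (-5039 - 1*17741)*(2*3) = (-5039 - 17741)*6 = -22780*6 = -136680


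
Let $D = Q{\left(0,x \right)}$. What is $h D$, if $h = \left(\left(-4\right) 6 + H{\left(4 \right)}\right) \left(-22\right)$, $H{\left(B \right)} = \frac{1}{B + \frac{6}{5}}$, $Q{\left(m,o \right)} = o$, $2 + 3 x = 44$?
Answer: $\frac{95326}{13} \approx 7332.8$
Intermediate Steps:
$x = 14$ ($x = - \frac{2}{3} + \frac{1}{3} \cdot 44 = - \frac{2}{3} + \frac{44}{3} = 14$)
$D = 14$
$H{\left(B \right)} = \frac{1}{\frac{6}{5} + B}$ ($H{\left(B \right)} = \frac{1}{B + 6 \cdot \frac{1}{5}} = \frac{1}{B + \frac{6}{5}} = \frac{1}{\frac{6}{5} + B}$)
$h = \frac{6809}{13}$ ($h = \left(\left(-4\right) 6 + \frac{5}{6 + 5 \cdot 4}\right) \left(-22\right) = \left(-24 + \frac{5}{6 + 20}\right) \left(-22\right) = \left(-24 + \frac{5}{26}\right) \left(-22\right) = \left(- \frac{619}{26}\right) \left(-22\right) = \frac{6809}{13} \approx 523.77$)
$h D = \frac{6809}{13} \cdot 14 = \frac{95326}{13}$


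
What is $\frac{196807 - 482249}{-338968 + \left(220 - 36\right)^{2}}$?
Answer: $\frac{142721}{152556} \approx 0.93553$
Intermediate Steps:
$\frac{196807 - 482249}{-338968 + \left(220 - 36\right)^{2}} = - \frac{285442}{-338968 + 184^{2}} = - \frac{285442}{-338968 + 33856} = - \frac{285442}{-305112} = \left(-285442\right) \left(- \frac{1}{305112}\right) = \frac{142721}{152556}$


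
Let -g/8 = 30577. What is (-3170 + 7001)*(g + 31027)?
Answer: -818259459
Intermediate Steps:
g = -244616 (g = -8*30577 = -244616)
(-3170 + 7001)*(g + 31027) = (-3170 + 7001)*(-244616 + 31027) = 3831*(-213589) = -818259459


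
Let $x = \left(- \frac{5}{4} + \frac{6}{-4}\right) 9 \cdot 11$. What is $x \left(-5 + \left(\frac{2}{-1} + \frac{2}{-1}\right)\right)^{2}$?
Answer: $- \frac{88209}{4} \approx -22052.0$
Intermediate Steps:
$x = - \frac{1089}{4}$ ($x = \left(\left(-5\right) \frac{1}{4} + 6 \left(- \frac{1}{4}\right)\right) 9 \cdot 11 = \left(- \frac{5}{4} - \frac{3}{2}\right) 9 \cdot 11 = \left(- \frac{11}{4}\right) 9 \cdot 11 = \left(- \frac{99}{4}\right) 11 = - \frac{1089}{4} \approx -272.25$)
$x \left(-5 + \left(\frac{2}{-1} + \frac{2}{-1}\right)\right)^{2} = - \frac{1089 \left(-5 + \left(\frac{2}{-1} + \frac{2}{-1}\right)\right)^{2}}{4} = - \frac{1089 \left(-5 + \left(2 \left(-1\right) + 2 \left(-1\right)\right)\right)^{2}}{4} = - \frac{1089 \left(-5 - 4\right)^{2}}{4} = - \frac{1089 \left(-9\right)^{2}}{4} = \left(- \frac{1089}{4}\right) 81 = - \frac{88209}{4}$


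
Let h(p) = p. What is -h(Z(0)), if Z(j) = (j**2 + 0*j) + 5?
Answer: -5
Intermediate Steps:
Z(j) = 5 + j**2 (Z(j) = (j**2 + 0) + 5 = j**2 + 5 = 5 + j**2)
-h(Z(0)) = -(5 + 0**2) = -(5 + 0) = -1*5 = -5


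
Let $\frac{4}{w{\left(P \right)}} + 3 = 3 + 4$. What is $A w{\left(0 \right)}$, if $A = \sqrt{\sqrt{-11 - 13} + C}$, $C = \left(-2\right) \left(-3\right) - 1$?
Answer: $\sqrt{5 + 2 i \sqrt{6}} \approx 2.4495 + 1.0 i$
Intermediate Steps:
$w{\left(P \right)} = 1$ ($w{\left(P \right)} = \frac{4}{-3 + \left(3 + 4\right)} = \frac{4}{-3 + 7} = \frac{4}{4} = 4 \cdot \frac{1}{4} = 1$)
$C = 5$ ($C = 6 - 1 = 5$)
$A = \sqrt{5 + 2 i \sqrt{6}}$ ($A = \sqrt{\sqrt{-11 - 13} + 5} = \sqrt{\sqrt{-24} + 5} = \sqrt{2 i \sqrt{6} + 5} = \sqrt{5 + 2 i \sqrt{6}} \approx 2.4495 + 1.0 i$)
$A w{\left(0 \right)} = \sqrt{5 + 2 i \sqrt{6}} \cdot 1 = \sqrt{5 + 2 i \sqrt{6}}$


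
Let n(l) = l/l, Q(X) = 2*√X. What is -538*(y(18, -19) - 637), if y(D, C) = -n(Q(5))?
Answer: 343244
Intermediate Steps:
n(l) = 1
y(D, C) = -1 (y(D, C) = -1*1 = -1)
-538*(y(18, -19) - 637) = -538*(-1 - 637) = -538*(-638) = 343244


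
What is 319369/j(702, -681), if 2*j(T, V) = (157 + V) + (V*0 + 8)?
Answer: -319369/258 ≈ -1237.9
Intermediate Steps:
j(T, V) = 165/2 + V/2 (j(T, V) = ((157 + V) + (V*0 + 8))/2 = ((157 + V) + (0 + 8))/2 = ((157 + V) + 8)/2 = (165 + V)/2 = 165/2 + V/2)
319369/j(702, -681) = 319369/(165/2 + (½)*(-681)) = 319369/(165/2 - 681/2) = 319369/(-258) = 319369*(-1/258) = -319369/258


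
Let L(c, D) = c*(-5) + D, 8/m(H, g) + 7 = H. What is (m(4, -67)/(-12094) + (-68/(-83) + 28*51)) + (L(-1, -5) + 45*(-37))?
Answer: -355617691/1505703 ≈ -236.18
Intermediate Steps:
m(H, g) = 8/(-7 + H)
L(c, D) = D - 5*c (L(c, D) = -5*c + D = D - 5*c)
(m(4, -67)/(-12094) + (-68/(-83) + 28*51)) + (L(-1, -5) + 45*(-37)) = ((8/(-7 + 4))/(-12094) + (-68/(-83) + 28*51)) + ((-5 - 5*(-1)) + 45*(-37)) = ((8/(-3))*(-1/12094) + (-68*(-1/83) + 1428)) + ((-5 + 5) - 1665) = ((8*(-⅓))*(-1/12094) + (68/83 + 1428)) + (0 - 1665) = (-8/3*(-1/12094) + 118592/83) - 1665 = (4/18141 + 118592/83) - 1665 = 2151377804/1505703 - 1665 = -355617691/1505703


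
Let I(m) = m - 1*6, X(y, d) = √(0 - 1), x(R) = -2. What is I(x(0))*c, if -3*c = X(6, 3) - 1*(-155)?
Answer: 1240/3 + 8*I/3 ≈ 413.33 + 2.6667*I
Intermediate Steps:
X(y, d) = I (X(y, d) = √(-1) = I)
I(m) = -6 + m (I(m) = m - 6 = -6 + m)
c = -155/3 - I/3 (c = -(I - 1*(-155))/3 = -(I + 155)/3 = -(155 + I)/3 = -155/3 - I/3 ≈ -51.667 - 0.33333*I)
I(x(0))*c = (-6 - 2)*(-155/3 - I/3) = -8*(-155/3 - I/3) = 1240/3 + 8*I/3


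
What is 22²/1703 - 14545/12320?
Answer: -3761451/4196192 ≈ -0.89640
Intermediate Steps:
22²/1703 - 14545/12320 = 484*(1/1703) - 14545*1/12320 = 484/1703 - 2909/2464 = -3761451/4196192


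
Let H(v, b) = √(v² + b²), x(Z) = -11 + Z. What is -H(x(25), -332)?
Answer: -2*√27605 ≈ -332.29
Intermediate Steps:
H(v, b) = √(b² + v²)
-H(x(25), -332) = -√((-332)² + (-11 + 25)²) = -√(110224 + 14²) = -√(110224 + 196) = -√110420 = -2*√27605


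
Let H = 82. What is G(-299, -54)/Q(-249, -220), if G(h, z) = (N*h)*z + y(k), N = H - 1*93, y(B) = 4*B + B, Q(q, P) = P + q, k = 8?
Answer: 177566/469 ≈ 378.61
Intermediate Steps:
y(B) = 5*B
N = -11 (N = 82 - 1*93 = 82 - 93 = -11)
G(h, z) = 40 - 11*h*z (G(h, z) = (-11*h)*z + 5*8 = -11*h*z + 40 = 40 - 11*h*z)
G(-299, -54)/Q(-249, -220) = (40 - 11*(-299)*(-54))/(-220 - 249) = (40 - 177606)/(-469) = -177566*(-1/469) = 177566/469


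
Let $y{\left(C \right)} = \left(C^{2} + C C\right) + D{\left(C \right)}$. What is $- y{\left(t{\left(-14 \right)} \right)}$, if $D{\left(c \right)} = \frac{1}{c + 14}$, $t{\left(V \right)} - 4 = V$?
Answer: $- \frac{801}{4} \approx -200.25$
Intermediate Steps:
$t{\left(V \right)} = 4 + V$
$D{\left(c \right)} = \frac{1}{14 + c}$
$y{\left(C \right)} = \frac{1}{14 + C} + 2 C^{2}$ ($y{\left(C \right)} = \left(C^{2} + C C\right) + \frac{1}{14 + C} = \left(C^{2} + C^{2}\right) + \frac{1}{14 + C} = 2 C^{2} + \frac{1}{14 + C} = \frac{1}{14 + C} + 2 C^{2}$)
$- y{\left(t{\left(-14 \right)} \right)} = - \frac{1 + 2 \left(4 - 14\right)^{2} \left(14 + \left(4 - 14\right)\right)}{14 + \left(4 - 14\right)} = - \frac{1 + 2 \left(-10\right)^{2} \left(14 - 10\right)}{14 - 10} = - \frac{1 + 2 \cdot 100 \cdot 4}{4} = - \frac{1 + 800}{4} = - \frac{801}{4}$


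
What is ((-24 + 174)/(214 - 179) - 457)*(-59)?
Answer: 186971/7 ≈ 26710.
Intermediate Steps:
((-24 + 174)/(214 - 179) - 457)*(-59) = (150/35 - 457)*(-59) = (150*(1/35) - 457)*(-59) = (30/7 - 457)*(-59) = -3169/7*(-59) = 186971/7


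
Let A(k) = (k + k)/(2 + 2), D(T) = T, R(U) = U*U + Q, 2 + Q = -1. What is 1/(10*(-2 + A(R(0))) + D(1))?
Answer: -1/34 ≈ -0.029412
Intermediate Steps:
Q = -3 (Q = -2 - 1 = -3)
R(U) = -3 + U**2 (R(U) = U*U - 3 = U**2 - 3 = -3 + U**2)
A(k) = k/2 (A(k) = (2*k)/4 = (2*k)*(1/4) = k/2)
1/(10*(-2 + A(R(0))) + D(1)) = 1/(10*(-2 + (-3 + 0**2)/2) + 1) = 1/(10*(-2 + (-3 + 0)/2) + 1) = 1/(10*(-2 + (1/2)*(-3)) + 1) = 1/(10*(-2 - 3/2) + 1) = 1/(10*(-7/2) + 1) = 1/(-35 + 1) = 1/(-34) = -1/34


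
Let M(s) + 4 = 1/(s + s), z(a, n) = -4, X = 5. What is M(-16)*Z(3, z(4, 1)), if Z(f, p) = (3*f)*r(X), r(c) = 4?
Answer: -1161/8 ≈ -145.13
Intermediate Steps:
M(s) = -4 + 1/(2*s) (M(s) = -4 + 1/(s + s) = -4 + 1/(2*s))
Z(f, p) = 12*f (Z(f, p) = (3*f)*4 = 12*f)
M(-16)*Z(3, z(4, 1)) = (-4 + (½)/(-16))*(12*3) = (-4 + (½)*(-1/16))*36 = (-4 - 1/32)*36 = -129/32*36 = -1161/8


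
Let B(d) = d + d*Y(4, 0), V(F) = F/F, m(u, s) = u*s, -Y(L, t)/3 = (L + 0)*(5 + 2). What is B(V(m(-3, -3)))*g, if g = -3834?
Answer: 318222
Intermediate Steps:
Y(L, t) = -21*L (Y(L, t) = -3*(L + 0)*(5 + 2) = -3*L*7 = -21*L)
m(u, s) = s*u
V(F) = 1
B(d) = -83*d (B(d) = d + d*(-21*4) = d + d*(-84) = d - 84*d = -83*d)
B(V(m(-3, -3)))*g = -83*1*(-3834) = -83*(-3834) = 318222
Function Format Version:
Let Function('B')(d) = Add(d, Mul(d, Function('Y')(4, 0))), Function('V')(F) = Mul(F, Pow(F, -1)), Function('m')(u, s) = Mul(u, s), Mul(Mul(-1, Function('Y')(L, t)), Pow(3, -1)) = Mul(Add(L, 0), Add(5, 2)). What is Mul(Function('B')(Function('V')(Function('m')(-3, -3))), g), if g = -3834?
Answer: 318222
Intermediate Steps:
Function('Y')(L, t) = Mul(-21, L) (Function('Y')(L, t) = Mul(-3, Mul(Add(L, 0), Add(5, 2))) = Mul(-3, Mul(L, 7)) = Mul(-3, Mul(7, L)) = Mul(-21, L))
Function('m')(u, s) = Mul(s, u)
Function('V')(F) = 1
Function('B')(d) = Mul(-83, d) (Function('B')(d) = Add(d, Mul(d, Mul(-21, 4))) = Add(d, Mul(d, -84)) = Add(d, Mul(-84, d)) = Mul(-83, d))
Mul(Function('B')(Function('V')(Function('m')(-3, -3))), g) = Mul(Mul(-83, 1), -3834) = Mul(-83, -3834) = 318222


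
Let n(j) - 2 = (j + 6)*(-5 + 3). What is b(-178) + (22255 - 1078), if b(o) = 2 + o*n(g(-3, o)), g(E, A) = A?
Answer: -40409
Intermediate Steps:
n(j) = -10 - 2*j (n(j) = 2 + (j + 6)*(-5 + 3) = 2 + (6 + j)*(-2) = 2 + (-12 - 2*j) = -10 - 2*j)
b(o) = 2 + o*(-10 - 2*o)
b(-178) + (22255 - 1078) = (2 - 2*(-178)*(5 - 178)) + (22255 - 1078) = (2 - 2*(-178)*(-173)) + 21177 = (2 - 61588) + 21177 = -61586 + 21177 = -40409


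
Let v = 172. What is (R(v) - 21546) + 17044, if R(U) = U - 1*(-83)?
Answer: -4247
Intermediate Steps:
R(U) = 83 + U (R(U) = U + 83 = 83 + U)
(R(v) - 21546) + 17044 = ((83 + 172) - 21546) + 17044 = (255 - 21546) + 17044 = -21291 + 17044 = -4247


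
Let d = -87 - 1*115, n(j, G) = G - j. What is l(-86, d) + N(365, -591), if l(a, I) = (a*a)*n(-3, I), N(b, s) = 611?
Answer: -1471193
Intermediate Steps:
d = -202 (d = -87 - 115 = -202)
l(a, I) = a²*(3 + I) (l(a, I) = (a*a)*(I - 1*(-3)) = a²*(I + 3) = a²*(3 + I))
l(-86, d) + N(365, -591) = (-86)²*(3 - 202) + 611 = 7396*(-199) + 611 = -1471804 + 611 = -1471193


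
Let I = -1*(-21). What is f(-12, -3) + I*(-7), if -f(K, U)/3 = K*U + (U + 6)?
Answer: -264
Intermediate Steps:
I = 21
f(K, U) = -18 - 3*U - 3*K*U (f(K, U) = -3*(K*U + (U + 6)) = -3*(K*U + (6 + U)) = -3*(6 + U + K*U) = -18 - 3*U - 3*K*U)
f(-12, -3) + I*(-7) = (-18 - 3*(-3) - 3*(-12)*(-3)) + 21*(-7) = (-18 + 9 - 108) - 147 = -117 - 147 = -264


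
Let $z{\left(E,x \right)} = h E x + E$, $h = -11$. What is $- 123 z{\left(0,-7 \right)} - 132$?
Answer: $-132$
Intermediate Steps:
$z{\left(E,x \right)} = E - 11 E x$ ($z{\left(E,x \right)} = - 11 E x + E = E - 11 E x$)
$- 123 z{\left(0,-7 \right)} - 132 = - 123 \cdot 0 \left(1 - -77\right) - 132 = - 123 \cdot 0 \left(1 + 77\right) - 132 = - 123 \cdot 0 \cdot 78 - 132 = \left(-123\right) 0 - 132 = 0 - 132 = -132$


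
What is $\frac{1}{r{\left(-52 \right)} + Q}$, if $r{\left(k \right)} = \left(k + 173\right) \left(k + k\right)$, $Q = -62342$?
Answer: $- \frac{1}{74926} \approx -1.3347 \cdot 10^{-5}$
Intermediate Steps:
$r{\left(k \right)} = 2 k \left(173 + k\right)$ ($r{\left(k \right)} = \left(173 + k\right) 2 k = 2 k \left(173 + k\right)$)
$\frac{1}{r{\left(-52 \right)} + Q} = \frac{1}{2 \left(-52\right) \left(173 - 52\right) - 62342} = \frac{1}{2 \left(-52\right) 121 - 62342} = \frac{1}{-12584 - 62342} = \frac{1}{-74926} = - \frac{1}{74926}$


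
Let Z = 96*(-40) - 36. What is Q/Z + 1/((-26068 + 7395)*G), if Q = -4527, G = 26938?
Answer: 379523514587/324946575004 ≈ 1.1680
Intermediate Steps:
Z = -3876 (Z = -3840 - 36 = -3876)
Q/Z + 1/((-26068 + 7395)*G) = -4527/(-3876) + 1/((-26068 + 7395)*26938) = -4527*(-1/3876) + (1/26938)/(-18673) = 1509/1292 - 1/18673*1/26938 = 1509/1292 - 1/503013274 = 379523514587/324946575004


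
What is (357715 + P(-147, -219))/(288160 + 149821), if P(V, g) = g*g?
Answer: 405676/437981 ≈ 0.92624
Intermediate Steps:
P(V, g) = g**2
(357715 + P(-147, -219))/(288160 + 149821) = (357715 + (-219)**2)/(288160 + 149821) = (357715 + 47961)/437981 = 405676*(1/437981) = 405676/437981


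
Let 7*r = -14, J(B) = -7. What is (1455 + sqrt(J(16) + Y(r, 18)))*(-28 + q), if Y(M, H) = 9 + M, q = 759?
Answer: 1063605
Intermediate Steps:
r = -2 (r = (1/7)*(-14) = -2)
(1455 + sqrt(J(16) + Y(r, 18)))*(-28 + q) = (1455 + sqrt(-7 + (9 - 2)))*(-28 + 759) = (1455 + sqrt(-7 + 7))*731 = (1455 + sqrt(0))*731 = (1455 + 0)*731 = 1455*731 = 1063605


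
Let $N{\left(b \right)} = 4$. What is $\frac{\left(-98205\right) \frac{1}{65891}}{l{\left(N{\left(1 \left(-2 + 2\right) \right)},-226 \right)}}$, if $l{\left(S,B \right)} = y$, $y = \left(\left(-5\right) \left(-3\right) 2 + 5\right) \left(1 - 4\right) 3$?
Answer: $\frac{6547}{1383711} \approx 0.0047315$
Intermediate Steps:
$y = -315$ ($y = \left(15 \cdot 2 + 5\right) \left(\left(-3\right) 3\right) = \left(30 + 5\right) \left(-9\right) = 35 \left(-9\right) = -315$)
$l{\left(S,B \right)} = -315$
$\frac{\left(-98205\right) \frac{1}{65891}}{l{\left(N{\left(1 \left(-2 + 2\right) \right)},-226 \right)}} = \frac{\left(-98205\right) \frac{1}{65891}}{-315} = \left(-98205\right) \frac{1}{65891} \left(- \frac{1}{315}\right) = \left(- \frac{98205}{65891}\right) \left(- \frac{1}{315}\right) = \frac{6547}{1383711}$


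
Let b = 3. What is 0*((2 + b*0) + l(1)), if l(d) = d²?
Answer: 0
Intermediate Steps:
0*((2 + b*0) + l(1)) = 0*((2 + 3*0) + 1²) = 0*((2 + 0) + 1) = 0*(2 + 1) = 0*3 = 0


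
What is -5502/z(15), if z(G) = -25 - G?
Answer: 2751/20 ≈ 137.55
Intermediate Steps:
-5502/z(15) = -5502/(-25 - 1*15) = -5502/(-25 - 15) = -5502/(-40) = -5502*(-1/40) = 2751/20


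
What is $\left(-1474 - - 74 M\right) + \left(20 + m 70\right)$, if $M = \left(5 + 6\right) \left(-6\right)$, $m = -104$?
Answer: $-13618$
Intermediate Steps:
$M = -66$ ($M = 11 \left(-6\right) = -66$)
$\left(-1474 - - 74 M\right) + \left(20 + m 70\right) = \left(-1474 - \left(-74\right) \left(-66\right)\right) + \left(20 - 7280\right) = \left(-1474 - 4884\right) + \left(20 - 7280\right) = \left(-1474 - 4884\right) - 7260 = -6358 - 7260 = -13618$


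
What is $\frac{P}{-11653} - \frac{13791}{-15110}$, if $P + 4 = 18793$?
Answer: $- \frac{123195267}{176076830} \approx -0.69967$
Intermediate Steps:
$P = 18789$ ($P = -4 + 18793 = 18789$)
$\frac{P}{-11653} - \frac{13791}{-15110} = \frac{18789}{-11653} - \frac{13791}{-15110} = 18789 \left(- \frac{1}{11653}\right) - - \frac{13791}{15110} = - \frac{18789}{11653} + \frac{13791}{15110} = - \frac{123195267}{176076830}$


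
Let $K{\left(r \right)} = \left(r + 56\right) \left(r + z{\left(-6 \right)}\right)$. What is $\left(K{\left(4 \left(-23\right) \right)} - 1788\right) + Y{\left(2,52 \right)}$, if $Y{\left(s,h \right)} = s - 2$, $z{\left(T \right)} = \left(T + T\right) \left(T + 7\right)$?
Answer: $1956$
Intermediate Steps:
$z{\left(T \right)} = 2 T \left(7 + T\right)$
$Y{\left(s,h \right)} = -2 + s$
$K{\left(r \right)} = \left(-12 + r\right) \left(56 + r\right)$ ($K{\left(r \right)} = \left(r + 56\right) \left(r + 2 \left(-6\right) \left(7 - 6\right)\right) = \left(56 + r\right) \left(r + 2 \left(-6\right) 1\right) = \left(56 + r\right) \left(r - 12\right) = \left(56 + r\right) \left(-12 + r\right) = \left(-12 + r\right) \left(56 + r\right)$)
$\left(K{\left(4 \left(-23\right) \right)} - 1788\right) + Y{\left(2,52 \right)} = \left(\left(-672 + \left(4 \left(-23\right)\right)^{2} + 44 \cdot 4 \left(-23\right)\right) - 1788\right) + \left(-2 + 2\right) = \left(\left(-672 + \left(-92\right)^{2} + 44 \left(-92\right)\right) - 1788\right) + 0 = \left(\left(-672 + 8464 - 4048\right) - 1788\right) + 0 = \left(3744 - 1788\right) + 0 = 1956 + 0 = 1956$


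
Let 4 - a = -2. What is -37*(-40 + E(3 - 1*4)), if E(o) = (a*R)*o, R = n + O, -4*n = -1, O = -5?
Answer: 851/2 ≈ 425.50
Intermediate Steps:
a = 6 (a = 4 - 1*(-2) = 4 + 2 = 6)
n = ¼ (n = -¼*(-1) = ¼ ≈ 0.25000)
R = -19/4 (R = ¼ - 5 = -19/4 ≈ -4.7500)
E(o) = -57*o/2 (E(o) = (6*(-19/4))*o = -57*o/2)
-37*(-40 + E(3 - 1*4)) = -37*(-40 - 57*(3 - 1*4)/2) = -37*(-40 - 57*(3 - 4)/2) = -37*(-40 - 57/2*(-1)) = -37*(-40 + 57/2) = -37*(-23/2) = 851/2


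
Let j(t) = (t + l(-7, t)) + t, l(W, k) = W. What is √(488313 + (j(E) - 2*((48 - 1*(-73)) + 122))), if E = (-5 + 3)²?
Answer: 2*√121957 ≈ 698.45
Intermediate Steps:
E = 4 (E = (-2)² = 4)
j(t) = -7 + 2*t (j(t) = (t - 7) + t = (-7 + t) + t = -7 + 2*t)
√(488313 + (j(E) - 2*((48 - 1*(-73)) + 122))) = √(488313 + ((-7 + 2*4) - 2*((48 - 1*(-73)) + 122))) = √(488313 + ((-7 + 8) - 2*((48 + 73) + 122))) = √(488313 + (1 - 2*(121 + 122))) = √(488313 + (1 - 2*243)) = √(488313 + (1 - 1*486)) = √(488313 + (1 - 486)) = √(488313 - 485) = √487828 = 2*√121957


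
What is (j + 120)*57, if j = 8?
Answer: 7296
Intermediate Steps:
(j + 120)*57 = (8 + 120)*57 = 128*57 = 7296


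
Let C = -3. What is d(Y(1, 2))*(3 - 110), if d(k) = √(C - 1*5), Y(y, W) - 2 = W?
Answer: -214*I*√2 ≈ -302.64*I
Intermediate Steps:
Y(y, W) = 2 + W
d(k) = 2*I*√2 (d(k) = √(-3 - 1*5) = √(-3 - 5) = √(-8) = 2*I*√2)
d(Y(1, 2))*(3 - 110) = (2*I*√2)*(3 - 110) = (2*I*√2)*(-107) = -214*I*√2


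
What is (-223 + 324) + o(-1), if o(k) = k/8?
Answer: 807/8 ≈ 100.88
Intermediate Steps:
o(k) = k/8 (o(k) = k*(⅛) = k/8)
(-223 + 324) + o(-1) = (-223 + 324) + (⅛)*(-1) = 101 - ⅛ = 807/8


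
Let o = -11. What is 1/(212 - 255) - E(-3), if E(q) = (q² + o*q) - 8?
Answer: -1463/43 ≈ -34.023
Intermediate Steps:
E(q) = -8 + q² - 11*q (E(q) = (q² - 11*q) - 8 = -8 + q² - 11*q)
1/(212 - 255) - E(-3) = 1/(212 - 255) - (-8 + (-3)² - 11*(-3)) = 1/(-43) - (-8 + 9 + 33) = -1/43 - 1*34 = -1/43 - 34 = -1463/43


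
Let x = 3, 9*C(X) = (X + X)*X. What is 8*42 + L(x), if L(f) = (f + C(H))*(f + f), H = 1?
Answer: 1066/3 ≈ 355.33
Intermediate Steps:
C(X) = 2*X²/9 (C(X) = ((X + X)*X)/9 = ((2*X)*X)/9 = (2*X²)/9 = 2*X²/9)
L(f) = 2*f*(2/9 + f) (L(f) = (f + (2/9)*1²)*(f + f) = (f + (2/9)*1)*(2*f) = (f + 2/9)*(2*f) = (2/9 + f)*(2*f) = 2*f*(2/9 + f))
8*42 + L(x) = 8*42 + (2/9)*3*(2 + 9*3) = 336 + (2/9)*3*(2 + 27) = 336 + (2/9)*3*29 = 336 + 58/3 = 1066/3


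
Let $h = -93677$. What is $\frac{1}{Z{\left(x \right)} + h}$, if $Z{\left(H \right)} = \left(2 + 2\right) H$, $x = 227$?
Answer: $- \frac{1}{92769} \approx -1.0779 \cdot 10^{-5}$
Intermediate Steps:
$Z{\left(H \right)} = 4 H$
$\frac{1}{Z{\left(x \right)} + h} = \frac{1}{4 \cdot 227 - 93677} = \frac{1}{908 - 93677} = \frac{1}{-92769} = - \frac{1}{92769}$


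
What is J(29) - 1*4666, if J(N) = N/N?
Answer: -4665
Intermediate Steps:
J(N) = 1
J(29) - 1*4666 = 1 - 1*4666 = 1 - 4666 = -4665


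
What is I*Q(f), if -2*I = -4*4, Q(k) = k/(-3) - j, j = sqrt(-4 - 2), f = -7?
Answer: 56/3 - 8*I*sqrt(6) ≈ 18.667 - 19.596*I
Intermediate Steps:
j = I*sqrt(6) (j = sqrt(-6) = I*sqrt(6) ≈ 2.4495*I)
Q(k) = -k/3 - I*sqrt(6) (Q(k) = k/(-3) - I*sqrt(6) = k*(-1/3) - I*sqrt(6) = -k/3 - I*sqrt(6))
I = 8 (I = -(-2)*4 = -1/2*(-16) = 8)
I*Q(f) = 8*(-1/3*(-7) - I*sqrt(6)) = 8*(7/3 - I*sqrt(6)) = 56/3 - 8*I*sqrt(6)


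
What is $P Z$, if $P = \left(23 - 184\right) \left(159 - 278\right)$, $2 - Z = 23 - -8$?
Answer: $-555611$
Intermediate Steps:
$Z = -29$ ($Z = 2 - \left(23 - -8\right) = 2 - \left(23 + 8\right) = 2 - 31 = -29$)
$P = 19159$ ($P = \left(-161\right) \left(-119\right) = 19159$)
$P Z = 19159 \left(-29\right) = -555611$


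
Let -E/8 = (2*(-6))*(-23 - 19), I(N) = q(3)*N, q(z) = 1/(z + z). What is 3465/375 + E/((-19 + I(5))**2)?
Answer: -884289/297025 ≈ -2.9772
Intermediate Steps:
q(z) = 1/(2*z)
I(N) = N/6 (I(N) = ((1/2)/3)*N = ((1/2)*(1/3))*N = N/6)
E = -4032 (E = -8*2*(-6)*(-23 - 19) = -(-96)*(-42) = -8*504 = -4032)
3465/375 + E/((-19 + I(5))**2) = 3465/375 - 4032/(-19 + (1/6)*5)**2 = 3465*(1/375) - 4032/(-19 + 5/6)**2 = 231/25 - 4032/((-109/6)**2) = 231/25 - 4032/11881/36 = 231/25 - 4032*36/11881 = 231/25 - 145152/11881 = -884289/297025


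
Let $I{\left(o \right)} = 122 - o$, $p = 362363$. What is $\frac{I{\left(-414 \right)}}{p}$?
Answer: $\frac{536}{362363} \approx 0.0014792$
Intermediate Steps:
$\frac{I{\left(-414 \right)}}{p} = \frac{122 - -414}{362363} = \left(122 + 414\right) \frac{1}{362363} = 536 \cdot \frac{1}{362363} = \frac{536}{362363}$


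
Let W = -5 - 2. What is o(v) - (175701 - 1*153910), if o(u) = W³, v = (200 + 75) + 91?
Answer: -22134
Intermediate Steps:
v = 366 (v = 275 + 91 = 366)
W = -7
o(u) = -343 (o(u) = (-7)³ = -343)
o(v) - (175701 - 1*153910) = -343 - (175701 - 1*153910) = -343 - (175701 - 153910) = -343 - 1*21791 = -343 - 21791 = -22134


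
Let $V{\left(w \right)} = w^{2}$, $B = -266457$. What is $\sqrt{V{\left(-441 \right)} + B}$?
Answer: $2 i \sqrt{17994} \approx 268.28 i$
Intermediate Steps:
$\sqrt{V{\left(-441 \right)} + B} = \sqrt{\left(-441\right)^{2} - 266457} = \sqrt{194481 - 266457} = \sqrt{-71976} = 2 i \sqrt{17994}$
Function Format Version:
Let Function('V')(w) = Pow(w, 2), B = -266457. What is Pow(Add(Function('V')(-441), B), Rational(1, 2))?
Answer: Mul(2, I, Pow(17994, Rational(1, 2))) ≈ Mul(268.28, I)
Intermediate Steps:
Pow(Add(Function('V')(-441), B), Rational(1, 2)) = Pow(Add(Pow(-441, 2), -266457), Rational(1, 2)) = Pow(Add(194481, -266457), Rational(1, 2)) = Pow(-71976, Rational(1, 2)) = Mul(2, I, Pow(17994, Rational(1, 2)))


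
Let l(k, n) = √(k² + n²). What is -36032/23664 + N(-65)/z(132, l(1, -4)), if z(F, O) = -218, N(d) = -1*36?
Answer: -218846/161211 ≈ -1.3575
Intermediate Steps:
N(d) = -36
-36032/23664 + N(-65)/z(132, l(1, -4)) = -36032/23664 - 36/(-218) = -36032*1/23664 - 36*(-1/218) = -2252/1479 + 18/109 = -218846/161211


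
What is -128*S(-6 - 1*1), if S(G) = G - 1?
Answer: 1024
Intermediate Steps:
S(G) = -1 + G
-128*S(-6 - 1*1) = -128*(-1 + (-6 - 1*1)) = -128*(-1 + (-6 - 1)) = -128*(-1 - 7) = -128*(-8) = 1024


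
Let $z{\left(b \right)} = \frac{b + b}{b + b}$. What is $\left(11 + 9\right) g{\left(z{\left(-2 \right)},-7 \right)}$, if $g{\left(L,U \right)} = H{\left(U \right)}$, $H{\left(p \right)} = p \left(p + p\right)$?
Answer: $1960$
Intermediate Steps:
$z{\left(b \right)} = 1$ ($z{\left(b \right)} = \frac{2 b}{2 b} = 2 b \frac{1}{2 b} = 1$)
$H{\left(p \right)} = 2 p^{2}$ ($H{\left(p \right)} = p 2 p = 2 p^{2}$)
$g{\left(L,U \right)} = 2 U^{2}$
$\left(11 + 9\right) g{\left(z{\left(-2 \right)},-7 \right)} = \left(11 + 9\right) 2 \left(-7\right)^{2} = 20 \cdot 2 \cdot 49 = 20 \cdot 98 = 1960$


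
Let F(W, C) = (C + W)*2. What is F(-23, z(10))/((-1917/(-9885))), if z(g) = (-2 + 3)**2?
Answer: -144980/639 ≈ -226.89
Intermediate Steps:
z(g) = 1 (z(g) = 1**2 = 1)
F(W, C) = 2*C + 2*W
F(-23, z(10))/((-1917/(-9885))) = (2*1 + 2*(-23))/((-1917/(-9885))) = (2 - 46)/((-1917*(-1/9885))) = -44/639/3295 = -44*3295/639 = -144980/639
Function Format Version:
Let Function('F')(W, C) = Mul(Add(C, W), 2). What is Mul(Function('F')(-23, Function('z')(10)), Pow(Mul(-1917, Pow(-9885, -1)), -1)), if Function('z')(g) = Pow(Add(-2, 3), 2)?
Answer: Rational(-144980, 639) ≈ -226.89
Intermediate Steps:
Function('z')(g) = 1 (Function('z')(g) = Pow(1, 2) = 1)
Function('F')(W, C) = Add(Mul(2, C), Mul(2, W))
Mul(Function('F')(-23, Function('z')(10)), Pow(Mul(-1917, Pow(-9885, -1)), -1)) = Mul(Add(Mul(2, 1), Mul(2, -23)), Pow(Mul(-1917, Pow(-9885, -1)), -1)) = Mul(Add(2, -46), Pow(Mul(-1917, Rational(-1, 9885)), -1)) = Mul(-44, Pow(Rational(639, 3295), -1)) = Mul(-44, Rational(3295, 639)) = Rational(-144980, 639)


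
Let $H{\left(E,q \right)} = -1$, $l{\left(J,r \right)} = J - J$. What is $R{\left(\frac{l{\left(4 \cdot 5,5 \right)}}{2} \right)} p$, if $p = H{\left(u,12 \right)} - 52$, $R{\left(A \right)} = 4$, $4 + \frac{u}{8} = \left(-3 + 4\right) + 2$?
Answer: $-212$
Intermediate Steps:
$l{\left(J,r \right)} = 0$
$u = -8$ ($u = -32 + 8 \left(\left(-3 + 4\right) + 2\right) = -32 + 8 \left(1 + 2\right) = -32 + 8 \cdot 3 = -32 + 24 = -8$)
$p = -53$ ($p = -1 - 52 = -53$)
$R{\left(\frac{l{\left(4 \cdot 5,5 \right)}}{2} \right)} p = 4 \left(-53\right) = -212$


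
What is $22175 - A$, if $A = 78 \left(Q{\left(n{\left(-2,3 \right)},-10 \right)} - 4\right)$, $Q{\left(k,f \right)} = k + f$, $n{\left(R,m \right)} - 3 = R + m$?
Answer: $22955$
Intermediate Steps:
$n{\left(R,m \right)} = 3 + R + m$ ($n{\left(R,m \right)} = 3 + \left(R + m\right) = 3 + R + m$)
$Q{\left(k,f \right)} = f + k$
$A = -780$ ($A = 78 \left(\left(-10 + \left(3 - 2 + 3\right)\right) - 4\right) = 78 \left(\left(-10 + 4\right) - 4\right) = 78 \left(-6 - 4\right) = 78 \left(-10\right) = -780$)
$22175 - A = 22175 - -780 = 22175 + 780 = 22955$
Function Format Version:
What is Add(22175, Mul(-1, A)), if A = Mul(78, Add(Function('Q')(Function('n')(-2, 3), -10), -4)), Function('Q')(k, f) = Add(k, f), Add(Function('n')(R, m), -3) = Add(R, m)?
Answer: 22955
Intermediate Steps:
Function('n')(R, m) = Add(3, R, m) (Function('n')(R, m) = Add(3, Add(R, m)) = Add(3, R, m))
Function('Q')(k, f) = Add(f, k)
A = -780 (A = Mul(78, Add(Add(-10, Add(3, -2, 3)), -4)) = Mul(78, Add(Add(-10, 4), -4)) = Mul(78, Add(-6, -4)) = Mul(78, -10) = -780)
Add(22175, Mul(-1, A)) = Add(22175, Mul(-1, -780)) = Add(22175, 780) = 22955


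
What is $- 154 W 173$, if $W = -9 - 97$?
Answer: $2824052$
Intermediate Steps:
$W = -106$ ($W = -9 - 97 = -106$)
$- 154 W 173 = \left(-154\right) \left(-106\right) 173 = 16324 \cdot 173 = 2824052$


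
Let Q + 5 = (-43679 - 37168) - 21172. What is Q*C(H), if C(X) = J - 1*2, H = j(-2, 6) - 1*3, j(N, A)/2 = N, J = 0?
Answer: 204048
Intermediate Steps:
Q = -102024 (Q = -5 + ((-43679 - 37168) - 21172) = -5 + (-80847 - 21172) = -5 - 102019 = -102024)
j(N, A) = 2*N
H = -7 (H = 2*(-2) - 1*3 = -4 - 3 = -7)
C(X) = -2 (C(X) = 0 - 1*2 = 0 - 2 = -2)
Q*C(H) = -102024*(-2) = 204048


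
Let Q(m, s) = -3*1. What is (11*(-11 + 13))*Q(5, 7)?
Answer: -66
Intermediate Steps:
Q(m, s) = -3
(11*(-11 + 13))*Q(5, 7) = (11*(-11 + 13))*(-3) = (11*2)*(-3) = 22*(-3) = -66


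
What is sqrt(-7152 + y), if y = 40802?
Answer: 5*sqrt(1346) ≈ 183.44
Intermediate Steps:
sqrt(-7152 + y) = sqrt(-7152 + 40802) = sqrt(33650) = 5*sqrt(1346)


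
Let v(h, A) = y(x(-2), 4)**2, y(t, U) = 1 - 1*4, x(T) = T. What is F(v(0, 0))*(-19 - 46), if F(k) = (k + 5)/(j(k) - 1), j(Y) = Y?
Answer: -455/4 ≈ -113.75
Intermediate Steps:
y(t, U) = -3 (y(t, U) = 1 - 4 = -3)
v(h, A) = 9 (v(h, A) = (-3)**2 = 9)
F(k) = (5 + k)/(-1 + k) (F(k) = (k + 5)/(k - 1) = (5 + k)/(-1 + k))
F(v(0, 0))*(-19 - 46) = ((5 + 9)/(-1 + 9))*(-19 - 46) = (14/8)*(-65) = ((1/8)*14)*(-65) = (7/4)*(-65) = -455/4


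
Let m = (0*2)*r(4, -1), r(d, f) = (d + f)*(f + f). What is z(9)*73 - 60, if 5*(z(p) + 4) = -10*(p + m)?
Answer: -1666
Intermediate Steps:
r(d, f) = 2*f*(d + f) (r(d, f) = (d + f)*(2*f) = 2*f*(d + f))
m = 0 (m = (0*2)*(2*(-1)*(4 - 1)) = 0*(2*(-1)*3) = 0*(-6) = 0)
z(p) = -4 - 2*p (z(p) = -4 + (-10*(p + 0))/5 = -4 + (-10*p)/5 = -4 - 2*p)
z(9)*73 - 60 = (-4 - 2*9)*73 - 60 = (-4 - 18)*73 - 60 = -22*73 - 60 = -1606 - 60 = -1666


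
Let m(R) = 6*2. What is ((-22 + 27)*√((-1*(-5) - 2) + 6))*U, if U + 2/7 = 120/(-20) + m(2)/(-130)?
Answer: -8706/91 ≈ -95.670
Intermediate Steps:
m(R) = 12
U = -2902/455 (U = -2/7 + (120/(-20) + 12/(-130)) = -2/7 + (120*(-1/20) + 12*(-1/130)) = -2/7 + (-6 - 6/65) = -2/7 - 396/65 = -2902/455 ≈ -6.3780)
((-22 + 27)*√((-1*(-5) - 2) + 6))*U = ((-22 + 27)*√((-1*(-5) - 2) + 6))*(-2902/455) = (5*√((5 - 2) + 6))*(-2902/455) = (5*√(3 + 6))*(-2902/455) = (5*√9)*(-2902/455) = (5*3)*(-2902/455) = 15*(-2902/455) = -8706/91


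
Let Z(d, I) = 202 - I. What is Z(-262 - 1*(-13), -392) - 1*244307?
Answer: -243713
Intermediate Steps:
Z(-262 - 1*(-13), -392) - 1*244307 = (202 - 1*(-392)) - 1*244307 = (202 + 392) - 244307 = 594 - 244307 = -243713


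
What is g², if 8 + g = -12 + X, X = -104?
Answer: 15376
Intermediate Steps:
g = -124 (g = -8 + (-12 - 104) = -8 - 116 = -124)
g² = (-124)² = 15376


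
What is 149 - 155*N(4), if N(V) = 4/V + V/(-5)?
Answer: 118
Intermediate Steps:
N(V) = 4/V - V/5 (N(V) = 4/V + V*(-⅕) = 4/V - V/5)
149 - 155*N(4) = 149 - 155*(4/4 - ⅕*4) = 149 - 155*(4*(¼) - ⅘) = 149 - 155*(1 - ⅘) = 149 - 155*⅕ = 149 - 31 = 118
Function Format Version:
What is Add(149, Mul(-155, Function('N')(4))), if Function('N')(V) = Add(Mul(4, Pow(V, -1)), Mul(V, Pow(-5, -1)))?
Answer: 118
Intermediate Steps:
Function('N')(V) = Add(Mul(4, Pow(V, -1)), Mul(Rational(-1, 5), V)) (Function('N')(V) = Add(Mul(4, Pow(V, -1)), Mul(V, Rational(-1, 5))) = Add(Mul(4, Pow(V, -1)), Mul(Rational(-1, 5), V)))
Add(149, Mul(-155, Function('N')(4))) = Add(149, Mul(-155, Add(Mul(4, Pow(4, -1)), Mul(Rational(-1, 5), 4)))) = Add(149, Mul(-155, Add(Mul(4, Rational(1, 4)), Rational(-4, 5)))) = Add(149, Mul(-155, Add(1, Rational(-4, 5)))) = Add(149, Mul(-155, Rational(1, 5))) = Add(149, -31) = 118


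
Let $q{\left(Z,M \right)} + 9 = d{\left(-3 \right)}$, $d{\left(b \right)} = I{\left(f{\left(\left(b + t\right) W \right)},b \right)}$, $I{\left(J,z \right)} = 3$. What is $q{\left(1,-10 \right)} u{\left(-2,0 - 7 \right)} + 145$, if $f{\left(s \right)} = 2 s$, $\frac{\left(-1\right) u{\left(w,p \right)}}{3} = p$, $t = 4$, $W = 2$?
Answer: $19$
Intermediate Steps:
$u{\left(w,p \right)} = - 3 p$
$d{\left(b \right)} = 3$
$q{\left(Z,M \right)} = -6$ ($q{\left(Z,M \right)} = -9 + 3 = -6$)
$q{\left(1,-10 \right)} u{\left(-2,0 - 7 \right)} + 145 = - 6 \left(- 3 \left(0 - 7\right)\right) + 145 = - 6 \left(\left(-3\right) \left(-7\right)\right) + 145 = \left(-6\right) 21 + 145 = -126 + 145 = 19$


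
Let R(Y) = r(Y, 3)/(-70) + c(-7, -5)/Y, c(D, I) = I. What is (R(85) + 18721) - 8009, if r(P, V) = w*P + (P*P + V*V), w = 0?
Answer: 6312116/595 ≈ 10609.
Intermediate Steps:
r(P, V) = P² + V² (r(P, V) = 0*P + (P*P + V*V) = 0 + (P² + V²) = P² + V²)
R(Y) = -9/70 - 5/Y - Y²/70 (R(Y) = (Y² + 3²)/(-70) - 5/Y = (Y² + 9)*(-1/70) - 5/Y = (9 + Y²)*(-1/70) - 5/Y = (-9/70 - Y²/70) - 5/Y = -9/70 - 5/Y - Y²/70)
(R(85) + 18721) - 8009 = ((1/70)*(-350 + 85*(-9 - 1*85²))/85 + 18721) - 8009 = ((1/70)*(1/85)*(-350 + 85*(-9 - 1*7225)) + 18721) - 8009 = ((1/70)*(1/85)*(-350 + 85*(-9 - 7225)) + 18721) - 8009 = ((1/70)*(1/85)*(-350 + 85*(-7234)) + 18721) - 8009 = ((1/70)*(1/85)*(-350 - 614890) + 18721) - 8009 = ((1/70)*(1/85)*(-615240) + 18721) - 8009 = (-61524/595 + 18721) - 8009 = 11077471/595 - 8009 = 6312116/595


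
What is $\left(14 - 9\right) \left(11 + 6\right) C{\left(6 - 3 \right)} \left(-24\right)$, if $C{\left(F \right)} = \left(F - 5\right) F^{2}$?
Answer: $36720$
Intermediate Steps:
$C{\left(F \right)} = F^{2} \left(-5 + F\right)$ ($C{\left(F \right)} = \left(-5 + F\right) F^{2} = F^{2} \left(-5 + F\right)$)
$\left(14 - 9\right) \left(11 + 6\right) C{\left(6 - 3 \right)} \left(-24\right) = \left(14 - 9\right) \left(11 + 6\right) \left(6 - 3\right)^{2} \left(-5 + \left(6 - 3\right)\right) \left(-24\right) = 5 \cdot 17 \cdot 3^{2} \left(-5 + 3\right) \left(-24\right) = 85 \cdot 9 \left(-2\right) \left(-24\right) = 85 \left(-18\right) \left(-24\right) = \left(-1530\right) \left(-24\right) = 36720$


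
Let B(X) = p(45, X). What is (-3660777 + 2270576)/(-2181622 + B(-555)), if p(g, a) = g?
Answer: 1390201/2181577 ≈ 0.63725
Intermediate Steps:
B(X) = 45
(-3660777 + 2270576)/(-2181622 + B(-555)) = (-3660777 + 2270576)/(-2181622 + 45) = -1390201/(-2181577) = -1390201*(-1/2181577) = 1390201/2181577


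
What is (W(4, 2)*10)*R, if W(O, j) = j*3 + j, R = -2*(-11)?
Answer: 1760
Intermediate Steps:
R = 22
W(O, j) = 4*j (W(O, j) = 3*j + j = 4*j)
(W(4, 2)*10)*R = ((4*2)*10)*22 = (8*10)*22 = 80*22 = 1760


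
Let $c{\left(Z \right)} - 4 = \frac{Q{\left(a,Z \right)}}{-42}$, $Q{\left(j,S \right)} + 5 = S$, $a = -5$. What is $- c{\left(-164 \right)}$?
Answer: $- \frac{337}{42} \approx -8.0238$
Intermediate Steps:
$Q{\left(j,S \right)} = -5 + S$
$c{\left(Z \right)} = \frac{173}{42} - \frac{Z}{42}$ ($c{\left(Z \right)} = 4 + \frac{-5 + Z}{-42} = 4 + \left(-5 + Z\right) \left(- \frac{1}{42}\right) = 4 - \left(- \frac{5}{42} + \frac{Z}{42}\right) = \frac{173}{42} - \frac{Z}{42}$)
$- c{\left(-164 \right)} = - (\frac{173}{42} - - \frac{82}{21}) = - (\frac{173}{42} + \frac{82}{21}) = \left(-1\right) \frac{337}{42} = - \frac{337}{42}$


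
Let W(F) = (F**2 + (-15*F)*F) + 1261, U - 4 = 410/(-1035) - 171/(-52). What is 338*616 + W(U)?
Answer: 12096398214665/57931848 ≈ 2.0880e+5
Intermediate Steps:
U = 74189/10764 (U = 4 + (410/(-1035) - 171/(-52)) = 4 + (410*(-1/1035) - 171*(-1/52)) = 4 + (-82/207 + 171/52) = 4 + 31133/10764 = 74189/10764 ≈ 6.8923)
W(F) = 1261 - 14*F**2 (W(F) = (F**2 - 15*F**2) + 1261 = -14*F**2 + 1261 = 1261 - 14*F**2)
338*616 + W(U) = 338*616 + (1261 - 14*(74189/10764)**2) = 208208 + (1261 - 14*5504007721/115863696) = 208208 + (1261 - 38528054047/57931848) = 208208 + 34524006281/57931848 = 12096398214665/57931848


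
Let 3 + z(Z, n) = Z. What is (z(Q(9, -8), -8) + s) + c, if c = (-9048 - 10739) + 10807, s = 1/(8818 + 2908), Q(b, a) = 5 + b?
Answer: -105170493/11726 ≈ -8969.0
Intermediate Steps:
z(Z, n) = -3 + Z
s = 1/11726 ≈ 8.5281e-5
c = -8980 (c = -19787 + 10807 = -8980)
(z(Q(9, -8), -8) + s) + c = ((-3 + (5 + 9)) + 1/11726) - 8980 = ((-3 + 14) + 1/11726) - 8980 = (11 + 1/11726) - 8980 = 128987/11726 - 8980 = -105170493/11726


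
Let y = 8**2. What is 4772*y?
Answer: 305408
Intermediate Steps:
y = 64
4772*y = 4772*64 = 305408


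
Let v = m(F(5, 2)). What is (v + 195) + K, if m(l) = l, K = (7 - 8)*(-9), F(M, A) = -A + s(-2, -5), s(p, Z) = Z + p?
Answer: 195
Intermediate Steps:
F(M, A) = -7 - A (F(M, A) = -A + (-5 - 2) = -A - 7 = -7 - A)
K = 9 (K = -1*(-9) = 9)
v = -9 (v = -7 - 1*2 = -7 - 2 = -9)
(v + 195) + K = (-9 + 195) + 9 = 186 + 9 = 195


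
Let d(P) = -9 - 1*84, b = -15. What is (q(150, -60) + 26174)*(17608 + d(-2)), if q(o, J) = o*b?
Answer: 419028860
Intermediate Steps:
q(o, J) = -15*o (q(o, J) = o*(-15) = -15*o)
d(P) = -93 (d(P) = -9 - 84 = -93)
(q(150, -60) + 26174)*(17608 + d(-2)) = (-15*150 + 26174)*(17608 - 93) = (-2250 + 26174)*17515 = 23924*17515 = 419028860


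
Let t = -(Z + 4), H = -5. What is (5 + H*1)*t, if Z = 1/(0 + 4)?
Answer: 0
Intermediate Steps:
Z = ¼ (Z = 1/4 = ¼ ≈ 0.25000)
t = -17/4 (t = -(¼ + 4) = -1*17/4 = -17/4 ≈ -4.2500)
(5 + H*1)*t = (5 - 5*1)*(-17/4) = (5 - 5)*(-17/4) = 0*(-17/4) = 0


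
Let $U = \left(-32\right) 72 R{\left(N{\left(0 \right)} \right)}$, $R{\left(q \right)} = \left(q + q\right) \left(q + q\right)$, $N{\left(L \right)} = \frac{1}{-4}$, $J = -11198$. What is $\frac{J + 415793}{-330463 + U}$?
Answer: $- \frac{10935}{8947} \approx -1.2222$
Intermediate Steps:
$N{\left(L \right)} = - \frac{1}{4}$
$R{\left(q \right)} = 4 q^{2}$ ($R{\left(q \right)} = 2 q 2 q = 4 q^{2}$)
$U = -576$ ($U = \left(-32\right) 72 \cdot 4 \left(- \frac{1}{4}\right)^{2} = - 2304 \cdot 4 \cdot \frac{1}{16} = \left(-2304\right) \frac{1}{4} = -576$)
$\frac{J + 415793}{-330463 + U} = \frac{-11198 + 415793}{-330463 - 576} = \frac{404595}{-331039} = 404595 \left(- \frac{1}{331039}\right) = - \frac{10935}{8947}$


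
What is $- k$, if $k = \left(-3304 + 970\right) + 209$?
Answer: $2125$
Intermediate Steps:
$k = -2125$ ($k = -2334 + 209 = -2125$)
$- k = \left(-1\right) \left(-2125\right) = 2125$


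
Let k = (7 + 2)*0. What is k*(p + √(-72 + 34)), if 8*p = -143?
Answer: 0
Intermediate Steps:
p = -143/8 (p = (⅛)*(-143) = -143/8 ≈ -17.875)
k = 0 (k = 9*0 = 0)
k*(p + √(-72 + 34)) = 0*(-143/8 + √(-72 + 34)) = 0*(-143/8 + √(-38)) = 0*(-143/8 + I*√38) = 0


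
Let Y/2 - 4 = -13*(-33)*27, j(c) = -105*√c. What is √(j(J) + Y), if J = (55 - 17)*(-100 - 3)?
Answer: √(23174 - 105*I*√3914) ≈ 153.72 - 21.366*I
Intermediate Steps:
J = -3914 (J = 38*(-103) = -3914)
Y = 23174 (Y = 8 + 2*(-13*(-33)*27) = 8 + 2*(429*27) = 8 + 2*11583 = 8 + 23166 = 23174)
√(j(J) + Y) = √(-105*I*√3914 + 23174) = √(23174 - 105*I*√3914)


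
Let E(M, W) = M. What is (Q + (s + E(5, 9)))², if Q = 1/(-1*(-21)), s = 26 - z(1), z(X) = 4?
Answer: 322624/441 ≈ 731.57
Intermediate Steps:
s = 22 (s = 26 - 1*4 = 26 - 4 = 22)
Q = 1/21 ≈ 0.047619
(Q + (s + E(5, 9)))² = (1/21 + (22 + 5))² = (1/21 + 27)² = (568/21)² = 322624/441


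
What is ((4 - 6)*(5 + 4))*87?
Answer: -1566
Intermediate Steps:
((4 - 6)*(5 + 4))*87 = -2*9*87 = -18*87 = -1566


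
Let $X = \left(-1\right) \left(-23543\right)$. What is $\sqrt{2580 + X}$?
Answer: $\sqrt{26123} \approx 161.63$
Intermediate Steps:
$X = 23543$
$\sqrt{2580 + X} = \sqrt{2580 + 23543} = \sqrt{26123}$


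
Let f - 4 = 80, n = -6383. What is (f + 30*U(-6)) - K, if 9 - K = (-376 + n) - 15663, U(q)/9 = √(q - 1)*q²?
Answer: -22347 + 9720*I*√7 ≈ -22347.0 + 25717.0*I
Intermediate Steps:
U(q) = 9*q²*√(-1 + q) (U(q) = 9*(√(q - 1)*q²) = 9*(√(-1 + q)*q²) = 9*(q²*√(-1 + q)) = 9*q²*√(-1 + q))
f = 84 (f = 4 + 80 = 84)
K = 22431 (K = 9 - ((-376 - 6383) - 15663) = 9 - (-6759 - 15663) = 9 - 1*(-22422) = 9 + 22422 = 22431)
(f + 30*U(-6)) - K = (84 + 30*(9*(-6)²*√(-1 - 6))) - 1*22431 = (84 + 30*(9*36*√(-7))) - 22431 = (84 + 30*(9*36*(I*√7))) - 22431 = (84 + 30*(324*I*√7)) - 22431 = (84 + 9720*I*√7) - 22431 = -22347 + 9720*I*√7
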